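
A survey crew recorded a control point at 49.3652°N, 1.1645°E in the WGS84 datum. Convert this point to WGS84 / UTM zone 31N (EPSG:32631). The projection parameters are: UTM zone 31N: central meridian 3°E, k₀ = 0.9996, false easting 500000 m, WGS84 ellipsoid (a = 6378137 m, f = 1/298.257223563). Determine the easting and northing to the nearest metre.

E 366735 m, N 5469675 m

Zone 31 central meridian λ₀ = 6×31 − 183 = 3°; Δλ = -1.8355°.
Transverse Mercator on WGS84 with k₀ = 0.9996 gives E = 366734.624 m, N = 5469674.786 m.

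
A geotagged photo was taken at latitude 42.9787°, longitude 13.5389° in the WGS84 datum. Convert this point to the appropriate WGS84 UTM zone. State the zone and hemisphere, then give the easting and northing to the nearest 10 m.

Zone 33N: E 380870 m, N 4759490 m

Longitude 13.5389° lies in the 6° band [12°, 18°), giving zone 33; latitude is north of the equator, so 33N.
Zone 33 central meridian λ₀ = 6×33 − 183 = 15°; Δλ = -1.4611°.
Transverse Mercator on WGS84 with k₀ = 0.9996 gives E = 380866.085 m, N = 4759485.143 m.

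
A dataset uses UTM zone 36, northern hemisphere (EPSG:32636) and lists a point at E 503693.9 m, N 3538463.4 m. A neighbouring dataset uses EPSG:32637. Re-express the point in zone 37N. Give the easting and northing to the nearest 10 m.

E -63600 m, N 3554030 m

UTM 36N → geographic: φ = 31.98220029°, λ = 33.03909982°.
UTM 37N (λ₀ = 39°) forward: E = -63596.528 m, N = 3554025.530 m.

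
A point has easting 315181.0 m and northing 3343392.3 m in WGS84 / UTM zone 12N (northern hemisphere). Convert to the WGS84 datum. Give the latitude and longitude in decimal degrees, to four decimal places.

lat 30.2080°, lon -112.9201°

Zone 12N: λ₀ = -111°, k₀ = 0.9996, false easting 500000 m.
Meridian distance M = (N − FN)/k₀ = 3344730.2 m.
Inverse transverse Mercator on WGS84 gives φ = 30.20799988°, λ = -112.92010006°.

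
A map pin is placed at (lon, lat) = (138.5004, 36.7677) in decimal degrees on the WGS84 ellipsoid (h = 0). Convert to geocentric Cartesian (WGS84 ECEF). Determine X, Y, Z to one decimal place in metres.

WGS84: a = 6378137 m, e² = 0.006694380; N(φ) = a/√(1−e²sin²φ) = 6385799.831 m.
X = (N+h)·cosφ·cosλ = -3831281.106 m; Y = (N+h)·cosφ·sinλ = 3389583.507 m; Z = (N(1−e²)+h)·sinφ = 3796773.261 m.

X -3831281.1 m, Y 3389583.5 m, Z 3796773.3 m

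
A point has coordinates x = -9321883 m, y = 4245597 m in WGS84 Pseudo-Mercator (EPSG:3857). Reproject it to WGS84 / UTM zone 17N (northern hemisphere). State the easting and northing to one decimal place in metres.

E 251784.8 m, N 3942940.2 m

Web Mercator inverse (R = 6378137 m) → φ = 35.59909675°, λ = -83.73989976°.
UTM 17N forward: E = 251784.821 m, N = 3942940.195 m.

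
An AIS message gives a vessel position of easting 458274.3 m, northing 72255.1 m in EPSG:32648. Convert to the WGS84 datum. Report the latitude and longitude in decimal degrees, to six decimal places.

lat 0.653700°, lon 104.625000°

Zone 48N: λ₀ = 105°, k₀ = 0.9996, false easting 500000 m.
Meridian distance M = (N − FN)/k₀ = 72284.0 m.
Inverse transverse Mercator on WGS84 gives φ = 0.65370018°, λ = 104.62500012°.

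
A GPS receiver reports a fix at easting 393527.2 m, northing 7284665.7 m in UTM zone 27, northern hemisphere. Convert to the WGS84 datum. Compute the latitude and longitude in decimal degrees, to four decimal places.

Zone 27N: λ₀ = -21°, k₀ = 0.9996, false easting 500000 m.
Meridian distance M = (N − FN)/k₀ = 7287580.7 m.
Inverse transverse Mercator on WGS84 gives φ = 65.66619960°, λ = -23.31609910°.

lat 65.6662°, lon -23.3161°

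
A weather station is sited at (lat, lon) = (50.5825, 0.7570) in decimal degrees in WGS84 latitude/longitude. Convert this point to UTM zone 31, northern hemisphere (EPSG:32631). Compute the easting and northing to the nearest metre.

Zone 31 central meridian λ₀ = 6×31 − 183 = 3°; Δλ = -2.2430°.
Transverse Mercator on WGS84 with k₀ = 0.9996 gives E = 341209.151 m, N = 5605800.707 m.

E 341209 m, N 5605801 m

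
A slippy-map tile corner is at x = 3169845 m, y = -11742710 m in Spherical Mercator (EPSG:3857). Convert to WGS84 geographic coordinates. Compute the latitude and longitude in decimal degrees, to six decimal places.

lat -71.970900°, lon 28.475202°

R = 6378137 m. λ = x/R = 28.47520212°.
φ = 2·arctan(exp(y/R)) − 90° = 2·arctan(0.15864) − 90° = -71.97090031°.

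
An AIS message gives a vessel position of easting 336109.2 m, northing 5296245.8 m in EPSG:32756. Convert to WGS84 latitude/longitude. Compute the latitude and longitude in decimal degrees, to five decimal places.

Zone 56S: λ₀ = 153°, k₀ = 0.9996, false easting 500000 m, false northing 10000000 m.
Meridian distance M = (N − FN)/k₀ = -4705636.5 m.
Inverse transverse Mercator on WGS84 gives φ = -42.46879958°, λ = 151.00639993°.

lat -42.46880°, lon 151.00640°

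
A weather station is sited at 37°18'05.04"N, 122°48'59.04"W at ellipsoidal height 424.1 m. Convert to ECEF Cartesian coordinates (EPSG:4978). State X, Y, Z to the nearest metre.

X -2753170 m, Y -4269400 m, Z 3844311 m

WGS84: a = 6378137 m, e² = 0.006694380; N(φ) = a/√(1−e²sin²φ) = 6385991.750 m.
X = (N+h)·cosφ·cosλ = -2753170.226 m; Y = (N+h)·cosφ·sinλ = -4269399.643 m; Z = (N(1−e²)+h)·sinφ = 3844311.067 m.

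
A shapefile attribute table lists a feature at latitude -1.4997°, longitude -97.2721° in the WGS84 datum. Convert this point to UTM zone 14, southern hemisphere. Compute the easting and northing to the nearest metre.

Zone 14 central meridian λ₀ = 6×14 − 183 = -99°; Δλ = +1.7279°.
Transverse Mercator on WGS84 with k₀ = 0.9996 gives E = 692235.886 m, N = 9834161.829 m.

E 692236 m, N 9834162 m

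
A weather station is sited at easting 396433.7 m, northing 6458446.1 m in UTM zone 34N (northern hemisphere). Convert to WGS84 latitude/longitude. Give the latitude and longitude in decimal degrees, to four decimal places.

lat 58.2549°, lon 19.2352°

Zone 34N: λ₀ = 21°, k₀ = 0.9996, false easting 500000 m.
Meridian distance M = (N − FN)/k₀ = 6461030.5 m.
Inverse transverse Mercator on WGS84 gives φ = 58.25490009°, λ = 19.23519993°.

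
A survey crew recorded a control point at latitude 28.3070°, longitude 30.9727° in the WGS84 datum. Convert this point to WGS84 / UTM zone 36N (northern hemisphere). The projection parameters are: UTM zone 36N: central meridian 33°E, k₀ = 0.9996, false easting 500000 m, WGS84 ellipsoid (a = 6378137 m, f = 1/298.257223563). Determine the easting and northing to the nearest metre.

E 301216 m, N 3132879 m

Zone 36 central meridian λ₀ = 6×36 − 183 = 33°; Δλ = -2.0273°.
Transverse Mercator on WGS84 with k₀ = 0.9996 gives E = 301215.533 m, N = 3132879.196 m.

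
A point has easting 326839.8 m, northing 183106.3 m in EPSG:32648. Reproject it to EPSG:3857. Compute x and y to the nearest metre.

Unproject from UTM 48N (λ₀ = 105°) → φ = 1.65600040°, λ = 103.44339964°.
Web Mercator (R = 6378137 m): x = 11515266.574 m, y = 184370.792 m.

x 11515267 m, y 184371 m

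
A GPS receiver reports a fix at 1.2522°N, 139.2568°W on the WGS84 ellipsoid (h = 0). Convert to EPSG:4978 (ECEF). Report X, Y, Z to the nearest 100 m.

X -4831200 m, Y -4161800 m, Z 138500 m

WGS84: a = 6378137 m, e² = 0.006694380; N(φ) = a/√(1−e²sin²φ) = 6378147.195 m.
X = (N+h)·cosφ·cosλ = -4831201.048 m; Y = (N+h)·cosφ·sinλ = -4161830.169 m; Z = (N(1−e²)+h)·sinφ = 138450.307 m.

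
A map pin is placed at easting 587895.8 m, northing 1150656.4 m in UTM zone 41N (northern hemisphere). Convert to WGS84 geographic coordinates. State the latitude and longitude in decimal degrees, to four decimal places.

lat 10.4082°, lon 63.8030°

Zone 41N: λ₀ = 63°, k₀ = 0.9996, false easting 500000 m.
Meridian distance M = (N − FN)/k₀ = 1151116.8 m.
Inverse transverse Mercator on WGS84 gives φ = 10.40820037°, λ = 63.80299959°.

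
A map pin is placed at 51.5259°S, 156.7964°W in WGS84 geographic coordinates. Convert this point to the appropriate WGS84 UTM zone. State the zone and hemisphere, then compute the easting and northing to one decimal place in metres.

Longitude -156.7964° lies in the 6° band [-162°, -156°), giving zone 4; latitude is south of the equator, so 4S.
Zone 4 central meridian λ₀ = 6×4 − 183 = -159°; Δλ = +2.2036°.
Transverse Mercator on WGS84 with k₀ = 0.9996 gives E = 652862.719 m, N = 4289388.549 m.

Zone 4S: E 652862.7 m, N 4289388.5 m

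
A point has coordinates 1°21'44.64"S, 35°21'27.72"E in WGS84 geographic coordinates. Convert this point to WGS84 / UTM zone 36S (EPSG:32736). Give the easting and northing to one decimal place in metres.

Zone 36 central meridian λ₀ = 6×36 − 183 = 33°; Δλ = +2.3577°.
Transverse Mercator on WGS84 with k₀ = 0.9996 gives E = 762353.777 m, N = 9849285.184 m.

E 762353.8 m, N 9849285.2 m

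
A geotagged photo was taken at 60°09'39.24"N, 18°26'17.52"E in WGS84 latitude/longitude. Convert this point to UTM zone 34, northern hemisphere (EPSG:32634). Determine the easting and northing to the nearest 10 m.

E 357830 m, N 6672090 m

Zone 34 central meridian λ₀ = 6×34 − 183 = 21°; Δλ = -2.5618°.
Transverse Mercator on WGS84 with k₀ = 0.9996 gives E = 357827.072 m, N = 6672088.198 m.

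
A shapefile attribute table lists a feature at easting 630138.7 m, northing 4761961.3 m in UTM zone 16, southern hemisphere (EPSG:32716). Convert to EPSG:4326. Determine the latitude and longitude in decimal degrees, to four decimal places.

lat -47.2829°, lon -85.2791°

Zone 16S: λ₀ = -87°, k₀ = 0.9996, false easting 500000 m, false northing 10000000 m.
Meridian distance M = (N − FN)/k₀ = -5240134.8 m.
Inverse transverse Mercator on WGS84 gives φ = -47.28290038°, λ = -85.27910002°.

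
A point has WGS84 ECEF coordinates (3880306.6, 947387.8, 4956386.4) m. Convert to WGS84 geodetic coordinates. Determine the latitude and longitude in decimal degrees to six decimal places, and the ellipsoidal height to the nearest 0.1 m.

lat 51.323000°, lon 13.720501°, h 392.6 m

λ = atan2(Y, X) = 13.72050052°; p = √(X²+Y²) = 3994286.3 m.
Bowring's method on WGS84 (a = 6378137 m, b = 6356752.314 m) gives φ = 51.32300010°, h = 392.592 m.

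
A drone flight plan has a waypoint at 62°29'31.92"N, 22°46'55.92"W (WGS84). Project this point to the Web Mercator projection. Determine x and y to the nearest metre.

x -2536103 m, y 8976806 m

Web Mercator is spherical with R = a = 6378137 m.
x = R·λ = 6378137 × -0.397624401 = -2536102.903 m.
y = R·ln tan(π/4 + φ/2) = 6378137 × 1.407433883 = 8976806.122 m.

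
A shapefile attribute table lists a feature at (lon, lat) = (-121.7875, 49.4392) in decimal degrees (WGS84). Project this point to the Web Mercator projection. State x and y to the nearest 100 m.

x -13557300 m, y 6349700 m

Web Mercator is spherical with R = a = 6378137 m.
x = R·λ = 6378137 × -2.125592863 = -13557322.485 m.
y = R·ln tan(π/4 + φ/2) = 6378137 × 0.995543950 = 6349715.704 m.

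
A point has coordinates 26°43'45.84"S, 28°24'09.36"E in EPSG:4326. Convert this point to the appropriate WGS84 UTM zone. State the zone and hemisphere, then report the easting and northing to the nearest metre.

Zone 35S: E 639499 m, N 7042768 m

Longitude 28.4026° lies in the 6° band [24°, 30°), giving zone 35; latitude is south of the equator, so 35S.
Zone 35 central meridian λ₀ = 6×35 − 183 = 27°; Δλ = +1.4026°.
Transverse Mercator on WGS84 with k₀ = 0.9996 gives E = 639499.120 m, N = 7042767.541 m.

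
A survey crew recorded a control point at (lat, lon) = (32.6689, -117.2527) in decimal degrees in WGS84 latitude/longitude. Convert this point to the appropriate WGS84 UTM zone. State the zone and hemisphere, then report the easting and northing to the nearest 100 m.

Longitude -117.2527° lies in the 6° band [-120°, -114°), giving zone 11; latitude is north of the equator, so 11N.
Zone 11 central meridian λ₀ = 6×11 − 183 = -117°; Δλ = -0.2527°.
Transverse Mercator on WGS84 with k₀ = 0.9996 gives E = 476306.011 m, N = 3614610.344 m.

Zone 11N: E 476300 m, N 3614600 m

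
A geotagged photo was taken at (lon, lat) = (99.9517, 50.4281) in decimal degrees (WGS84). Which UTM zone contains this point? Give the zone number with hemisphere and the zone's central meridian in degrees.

UTM zone = ⌊(λ + 180)/6⌋ + 1; 99.9517° ∈ [96°, 102°) → zone 47.
Hemisphere: N (φ ≥ 0).
Central meridian λ₀ = 6×47 − 183 = 99°.

Zone 47N, central meridian 99°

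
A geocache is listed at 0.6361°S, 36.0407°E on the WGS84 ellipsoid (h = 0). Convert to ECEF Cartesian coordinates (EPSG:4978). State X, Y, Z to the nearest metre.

X 5157041 m, Y 3752410 m, Z -70335 m

WGS84: a = 6378137 m, e² = 0.006694380; N(φ) = a/√(1−e²sin²φ) = 6378139.631 m.
X = (N+h)·cosφ·cosλ = 5157041.138 m; Y = (N+h)·cosφ·sinλ = 3752409.620 m; Z = (N(1−e²)+h)·sinφ = -70334.881 m.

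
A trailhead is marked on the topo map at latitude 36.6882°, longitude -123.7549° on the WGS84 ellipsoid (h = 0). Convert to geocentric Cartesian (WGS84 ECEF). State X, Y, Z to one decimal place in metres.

WGS84: a = 6378137 m, e² = 0.006694380; N(φ) = a/√(1−e²sin²φ) = 6385771.333 m.
X = (N+h)·cosφ·cosλ = -2845295.819 m; Y = (N+h)·cosφ·sinλ = -4257497.863 m; Z = (N(1−e²)+h)·sinφ = 3789702.315 m.

X -2845295.8 m, Y -4257497.9 m, Z 3789702.3 m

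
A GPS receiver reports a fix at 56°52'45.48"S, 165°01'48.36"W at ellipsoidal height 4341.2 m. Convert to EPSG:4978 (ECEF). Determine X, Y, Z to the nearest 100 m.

X -3377000 m, Y -903000 m, Z -5322200 m

WGS84: a = 6378137 m, e² = 0.006694380; N(φ) = a/√(1−e²sin²φ) = 6393164.917 m.
X = (N+h)·cosφ·cosλ = -3376990.879 m; Y = (N+h)·cosφ·sinλ = -902960.791 m; Z = (N(1−e²)+h)·sinφ = -5322203.583 m.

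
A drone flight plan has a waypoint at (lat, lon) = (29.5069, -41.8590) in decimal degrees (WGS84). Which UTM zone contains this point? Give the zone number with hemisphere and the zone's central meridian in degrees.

Zone 24N, central meridian -39°

UTM zone = ⌊(λ + 180)/6⌋ + 1; -41.8590° ∈ [-42°, -36°) → zone 24.
Hemisphere: N (φ ≥ 0).
Central meridian λ₀ = 6×24 − 183 = -39°.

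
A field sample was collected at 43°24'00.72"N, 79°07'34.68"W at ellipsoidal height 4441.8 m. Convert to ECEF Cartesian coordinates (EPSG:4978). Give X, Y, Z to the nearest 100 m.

WGS84: a = 6378137 m, e² = 0.006694380; N(φ) = a/√(1−e²sin²φ) = 6388239.583 m.
X = (N+h)·cosφ·cosλ = 876206.455 m; Y = (N+h)·cosφ·sinλ = -4561350.539 m; Z = (N(1−e²)+h)·sinφ = 4362964.138 m.

X 876200 m, Y -4561400 m, Z 4363000 m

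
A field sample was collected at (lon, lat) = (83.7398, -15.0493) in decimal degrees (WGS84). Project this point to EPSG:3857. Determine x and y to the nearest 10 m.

x 9321870 m, y -1694880 m

Web Mercator is spherical with R = a = 6378137 m.
x = R·λ = 6378137 × 1.461535225 = 9321871.895 m.
y = R·ln tan(π/4 + φ/2) = 6378137 × -0.265733151 = -1694882.444 m.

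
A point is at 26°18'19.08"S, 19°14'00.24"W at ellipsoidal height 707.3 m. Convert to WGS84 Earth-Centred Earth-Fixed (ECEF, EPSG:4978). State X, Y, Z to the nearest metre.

WGS84: a = 6378137 m, e² = 0.006694380; N(φ) = a/√(1−e²sin²φ) = 6382333.742 m.
X = (N+h)·cosφ·cosλ = 5402669.073 m; Y = (N+h)·cosφ·sinλ = -1884940.505 m; Z = (N(1−e²)+h)·sinφ = -2809736.811 m.

X 5402669 m, Y -1884941 m, Z -2809737 m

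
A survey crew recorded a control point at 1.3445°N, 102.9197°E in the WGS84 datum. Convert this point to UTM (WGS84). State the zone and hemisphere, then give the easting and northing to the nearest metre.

Zone 48N: E 268527 m, N 148707 m

Longitude 102.9197° lies in the 6° band [102°, 108°), giving zone 48; latitude is north of the equator, so 48N.
Zone 48 central meridian λ₀ = 6×48 − 183 = 105°; Δλ = -2.0803°.
Transverse Mercator on WGS84 with k₀ = 0.9996 gives E = 268526.849 m, N = 148706.553 m.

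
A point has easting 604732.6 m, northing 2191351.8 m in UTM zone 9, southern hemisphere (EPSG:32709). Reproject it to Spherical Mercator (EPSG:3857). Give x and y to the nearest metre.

Unproject from UTM 9S (λ₀ = -129°) → φ = -70.36200043°, λ = -126.20690043°.
Web Mercator (R = 6378137 m): x = -14049287.891 m, y = -11187573.686 m.

x -14049288 m, y -11187574 m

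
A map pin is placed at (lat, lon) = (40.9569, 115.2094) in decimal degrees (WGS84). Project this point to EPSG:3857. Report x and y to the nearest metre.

x 12825052 m, y 5005987 m

Web Mercator is spherical with R = a = 6378137 m.
x = R·λ = 6378137 × 2.010783359 = 12825051.743 m.
y = R·ln tan(π/4 + φ/2) = 6378137 × 0.784866569 = 5005986.501 m.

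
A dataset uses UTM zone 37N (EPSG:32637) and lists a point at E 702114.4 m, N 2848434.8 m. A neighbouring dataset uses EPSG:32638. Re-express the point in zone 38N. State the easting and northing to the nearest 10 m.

E 100100 m, N 2852940 m

UTM 37N → geographic: φ = 25.73999989°, λ = 41.01489975°.
UTM 38N (λ₀ = 45°) forward: E = 100104.477 m, N = 2852937.097 m.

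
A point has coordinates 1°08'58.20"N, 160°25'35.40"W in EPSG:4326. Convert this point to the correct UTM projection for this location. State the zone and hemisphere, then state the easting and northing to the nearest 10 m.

Longitude -160.4265° lies in the 6° band [-162°, -156°), giving zone 4; latitude is north of the equator, so 4N.
Zone 4 central meridian λ₀ = 6×4 − 183 = -159°; Δλ = -1.4265°.
Transverse Mercator on WGS84 with k₀ = 0.9996 gives E = 341281.501 m, N = 127094.103 m.

Zone 4N: E 341280 m, N 127090 m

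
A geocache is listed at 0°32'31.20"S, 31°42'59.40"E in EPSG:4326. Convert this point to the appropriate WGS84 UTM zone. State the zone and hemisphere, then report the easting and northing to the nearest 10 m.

Zone 36S: E 357170 m, N 9940080 m

Longitude 31.7165° lies in the 6° band [30°, 36°), giving zone 36; latitude is south of the equator, so 36S.
Zone 36 central meridian λ₀ = 6×36 − 183 = 33°; Δλ = -1.2835°.
Transverse Mercator on WGS84 with k₀ = 0.9996 gives E = 357172.908 m, N = 9940077.562 m.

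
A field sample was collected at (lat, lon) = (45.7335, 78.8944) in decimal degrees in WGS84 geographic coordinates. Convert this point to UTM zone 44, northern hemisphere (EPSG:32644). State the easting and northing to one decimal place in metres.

E 336178.4 m, N 5066594.3 m

Zone 44 central meridian λ₀ = 6×44 − 183 = 81°; Δλ = -2.1056°.
Transverse Mercator on WGS84 with k₀ = 0.9996 gives E = 336178.438 m, N = 5066594.292 m.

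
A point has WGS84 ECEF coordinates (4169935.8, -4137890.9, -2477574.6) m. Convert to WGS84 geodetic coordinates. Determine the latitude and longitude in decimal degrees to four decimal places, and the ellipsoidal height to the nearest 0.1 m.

λ = atan2(Y, X) = -44.77900015°; p = √(X²+Y²) = 5874564.3 m.
Bowring's method on WGS84 (a = 6378137 m, b = 6356752.314 m) gives φ = -23.00550058°, h = 753.673 m.

lat -23.0055°, lon -44.7790°, h 753.7 m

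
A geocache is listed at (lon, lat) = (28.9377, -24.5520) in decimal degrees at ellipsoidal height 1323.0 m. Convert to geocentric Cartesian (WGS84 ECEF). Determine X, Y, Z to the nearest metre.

WGS84: a = 6378137 m, e² = 0.006694380; N(φ) = a/√(1−e²sin²φ) = 6381826.203 m.
X = (N+h)·cosφ·cosλ = 5081111.730 m; Y = (N+h)·cosφ·sinλ = 2809288.103 m; Z = (N(1−e²)+h)·sinφ = -2634567.351 m.

X 5081112 m, Y 2809288 m, Z -2634567 m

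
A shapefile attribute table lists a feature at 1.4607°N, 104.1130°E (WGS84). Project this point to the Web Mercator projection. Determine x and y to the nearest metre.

Web Mercator is spherical with R = a = 6378137 m.
x = R·λ = 6378137 × 1.817114644 = 11589806.145 m.
y = R·ln tan(π/4 + φ/2) = 6378137 × 0.025496786 = 162621.997 m.

x 11589806 m, y 162622 m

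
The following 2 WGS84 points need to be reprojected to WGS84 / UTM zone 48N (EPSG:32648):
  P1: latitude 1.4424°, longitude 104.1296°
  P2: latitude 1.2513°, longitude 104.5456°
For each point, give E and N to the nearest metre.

P1: E 403173 m, N 159447 m; P2: E 449448 m, N 138311 m

UTM zone 48N: λ₀ = 105°, k₀ = 0.9996.
P1 (1.4424°, 104.1296°) → (403173.012, 159447.391) m.
P2 (1.2513°, 104.5456°) → (449448.101, 138310.845) m.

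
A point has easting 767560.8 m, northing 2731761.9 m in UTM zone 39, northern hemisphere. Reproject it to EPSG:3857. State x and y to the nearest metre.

x 5971623 m, y 2836123 m

Unproject from UTM 39N (λ₀ = 51°) → φ = 24.67700028°, λ = 53.64399967°.
Web Mercator (R = 6378137 m): x = 5971622.727 m, y = 2836123.232 m.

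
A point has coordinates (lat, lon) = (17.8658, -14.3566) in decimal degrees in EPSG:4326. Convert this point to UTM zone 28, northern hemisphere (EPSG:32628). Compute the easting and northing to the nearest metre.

Zone 28 central meridian λ₀ = 6×28 − 183 = -15°; Δλ = +0.6434°.
Transverse Mercator on WGS84 with k₀ = 0.9996 gives E = 568164.517 m, N = 1975455.697 m.

E 568165 m, N 1975456 m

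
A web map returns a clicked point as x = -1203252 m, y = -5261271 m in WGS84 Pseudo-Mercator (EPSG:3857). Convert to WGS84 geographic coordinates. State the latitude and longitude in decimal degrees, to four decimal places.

lat -42.6660°, lon -10.8090°

R = 6378137 m. λ = x/R = -10.80899662°.
φ = 2·arctan(exp(y/R)) − 90° = 2·arctan(0.43828) − 90° = -42.66599977°.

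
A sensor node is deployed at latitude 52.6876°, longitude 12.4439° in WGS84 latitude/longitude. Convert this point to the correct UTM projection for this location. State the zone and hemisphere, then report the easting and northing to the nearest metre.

Longitude 12.4439° lies in the 6° band [12°, 18°), giving zone 33; latitude is north of the equator, so 33N.
Zone 33 central meridian λ₀ = 6×33 − 183 = 15°; Δλ = -2.5561°.
Transverse Mercator on WGS84 with k₀ = 0.9996 gives E = 327238.746 m, N = 5840585.374 m.

Zone 33N: E 327239 m, N 5840585 m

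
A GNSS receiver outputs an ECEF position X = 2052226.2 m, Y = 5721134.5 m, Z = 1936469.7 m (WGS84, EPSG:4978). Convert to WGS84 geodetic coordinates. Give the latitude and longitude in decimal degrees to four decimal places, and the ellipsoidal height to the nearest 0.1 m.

λ = atan2(Y, X) = 70.26659951°; p = √(X²+Y²) = 6078076.4 m.
Bowring's method on WGS84 (a = 6378137 m, b = 6356752.314 m) gives φ = 17.78339960°, h = 2943.476 m.

lat 17.7834°, lon 70.2666°, h 2943.5 m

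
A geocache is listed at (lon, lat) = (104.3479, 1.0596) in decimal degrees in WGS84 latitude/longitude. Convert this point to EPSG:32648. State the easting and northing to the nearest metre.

Zone 48 central meridian λ₀ = 6×48 − 183 = 105°; Δλ = -0.6521°.
Transverse Mercator on WGS84 with k₀ = 0.9996 gives E = 427448.346 m, N = 117125.406 m.

E 427448 m, N 117125 m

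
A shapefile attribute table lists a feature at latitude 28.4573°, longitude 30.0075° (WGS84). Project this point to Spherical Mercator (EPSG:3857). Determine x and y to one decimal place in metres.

x 3340419.6 m, y 3306752.2 m

Web Mercator is spherical with R = a = 6378137 m.
x = R·λ = 6378137 × 0.523729675 = 3340419.620 m.
y = R·ln tan(π/4 + φ/2) = 6378137 × 0.518451102 = 3306752.158 m.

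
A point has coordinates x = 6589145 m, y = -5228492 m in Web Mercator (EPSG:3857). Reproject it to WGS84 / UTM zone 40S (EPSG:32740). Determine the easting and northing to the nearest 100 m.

E 680200 m, N 5298000 m

Web Mercator inverse (R = 6378137 m) → φ = -42.44910227°, λ = 59.19129663°.
UTM 40S forward: E = 680200.309 m, N = 5298032.144 m.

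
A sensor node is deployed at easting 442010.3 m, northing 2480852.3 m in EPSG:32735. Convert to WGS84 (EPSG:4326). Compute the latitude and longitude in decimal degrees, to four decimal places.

Zone 35S: λ₀ = 27°, k₀ = 0.9996, false easting 500000 m, false northing 10000000 m.
Meridian distance M = (N − FN)/k₀ = -7522156.6 m.
Inverse transverse Mercator on WGS84 gives φ = -67.78150008°, λ = 25.62570032°.

lat -67.7815°, lon 25.6257°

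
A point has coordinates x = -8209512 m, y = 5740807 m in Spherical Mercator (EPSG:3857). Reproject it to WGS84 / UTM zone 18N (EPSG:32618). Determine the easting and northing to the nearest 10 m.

E 597430 m, N 5067330 m

Web Mercator inverse (R = 6378137 m) → φ = 45.75269749°, λ = -73.74730105°.
UTM 18N forward: E = 597430.418 m, N = 5067334.110 m.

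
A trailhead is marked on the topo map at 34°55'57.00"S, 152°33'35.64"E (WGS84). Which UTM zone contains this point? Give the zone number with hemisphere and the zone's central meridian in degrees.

UTM zone = ⌊(λ + 180)/6⌋ + 1; 152.5599° ∈ [150°, 156°) → zone 56.
Hemisphere: S (φ < 0).
Central meridian λ₀ = 6×56 − 183 = 153°.

Zone 56S, central meridian 153°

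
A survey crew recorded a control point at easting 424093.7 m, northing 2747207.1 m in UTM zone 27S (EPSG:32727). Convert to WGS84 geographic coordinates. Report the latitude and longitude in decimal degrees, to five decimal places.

lat -65.38900°, lon -22.63360°

Zone 27S: λ₀ = -21°, k₀ = 0.9996, false easting 500000 m, false northing 10000000 m.
Meridian distance M = (N − FN)/k₀ = -7255695.2 m.
Inverse transverse Mercator on WGS84 gives φ = -65.38900011°, λ = -22.63359902°.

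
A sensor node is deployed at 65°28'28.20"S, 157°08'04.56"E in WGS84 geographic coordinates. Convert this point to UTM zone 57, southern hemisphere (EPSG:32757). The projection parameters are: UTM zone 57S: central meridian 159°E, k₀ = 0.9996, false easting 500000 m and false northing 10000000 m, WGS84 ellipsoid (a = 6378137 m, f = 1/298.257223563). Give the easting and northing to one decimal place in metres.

E 413607.4 m, N 2737382.0 m

Zone 57 central meridian λ₀ = 6×57 − 183 = 159°; Δλ = -1.8654°.
Transverse Mercator on WGS84 with k₀ = 0.9996 gives E = 413607.404 m, N = 2737382.026 m.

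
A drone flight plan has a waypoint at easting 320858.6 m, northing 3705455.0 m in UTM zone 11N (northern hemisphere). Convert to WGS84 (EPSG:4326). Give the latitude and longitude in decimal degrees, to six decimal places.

Zone 11N: λ₀ = -117°, k₀ = 0.9996, false easting 500000 m.
Meridian distance M = (N − FN)/k₀ = 3706937.8 m.
Inverse transverse Mercator on WGS84 gives φ = 33.47360014°, λ = -118.92790004°.

lat 33.473600°, lon -118.927900°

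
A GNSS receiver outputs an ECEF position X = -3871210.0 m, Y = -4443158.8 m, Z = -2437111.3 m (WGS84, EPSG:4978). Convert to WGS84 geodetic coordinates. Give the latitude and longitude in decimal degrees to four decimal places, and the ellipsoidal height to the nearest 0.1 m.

λ = atan2(Y, X) = -131.06479957°; p = √(X²+Y²) = 5893040.6 m.
Bowring's method on WGS84 (a = 6378137 m, b = 6356752.314 m) gives φ = -22.60409960°, h = 2102.378 m.

lat -22.6041°, lon -131.0648°, h 2102.4 m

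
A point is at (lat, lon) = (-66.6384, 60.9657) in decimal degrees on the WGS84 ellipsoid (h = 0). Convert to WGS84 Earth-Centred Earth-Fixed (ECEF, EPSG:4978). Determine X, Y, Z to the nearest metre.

X 1230953 m, Y 2217566 m, Z -5832540 m

WGS84: a = 6378137 m, e² = 0.006694380; N(φ) = a/√(1−e²sin²φ) = 6396205.474 m.
X = (N+h)·cosφ·cosλ = 1230952.695 m; Y = (N+h)·cosφ·sinλ = 2217565.591 m; Z = (N(1−e²)+h)·sinφ = -5832539.943 m.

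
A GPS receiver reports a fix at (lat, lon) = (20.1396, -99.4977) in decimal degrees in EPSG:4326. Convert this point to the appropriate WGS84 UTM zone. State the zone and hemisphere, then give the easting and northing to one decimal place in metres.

Longitude -99.4977° lies in the 6° band [-102°, -96°), giving zone 14; latitude is north of the equator, so 14N.
Zone 14 central meridian λ₀ = 6×14 − 183 = -99°; Δλ = -0.4977°.
Transverse Mercator on WGS84 with k₀ = 0.9996 gives E = 447983.526 m, N = 2227007.354 m.

Zone 14N: E 447983.5 m, N 2227007.4 m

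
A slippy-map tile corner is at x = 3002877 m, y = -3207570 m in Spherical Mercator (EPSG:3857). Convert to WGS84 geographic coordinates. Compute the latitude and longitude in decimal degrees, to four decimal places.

lat -27.6711°, lon 26.9753°

R = 6378137 m. λ = x/R = 26.97530305°.
φ = 2·arctan(exp(y/R)) − 90° = 2·arctan(0.60477) − 90° = -27.67110038°.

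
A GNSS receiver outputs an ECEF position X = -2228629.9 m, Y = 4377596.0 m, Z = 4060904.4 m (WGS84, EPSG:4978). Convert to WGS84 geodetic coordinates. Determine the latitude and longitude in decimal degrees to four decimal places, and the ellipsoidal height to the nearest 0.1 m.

λ = atan2(Y, X) = 116.98060048°; p = √(X²+Y²) = 4912243.7 m.
Bowring's method on WGS84 (a = 6378137 m, b = 6356752.314 m) gives φ = 39.76919991°, h = 4037.586 m.

lat 39.7692°, lon 116.9806°, h 4037.6 m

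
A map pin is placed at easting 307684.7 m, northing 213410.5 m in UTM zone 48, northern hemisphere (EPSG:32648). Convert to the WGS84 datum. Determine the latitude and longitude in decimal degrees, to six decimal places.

Zone 48N: λ₀ = 105°, k₀ = 0.9996, false easting 500000 m.
Meridian distance M = (N − FN)/k₀ = 213495.9 m.
Inverse transverse Mercator on WGS84 gives φ = 1.92990010°, λ = 103.27100028°.

lat 1.929900°, lon 103.271000°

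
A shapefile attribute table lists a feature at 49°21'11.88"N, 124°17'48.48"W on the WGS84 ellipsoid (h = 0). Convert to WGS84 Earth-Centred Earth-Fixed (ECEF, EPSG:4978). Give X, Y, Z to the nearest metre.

WGS84: a = 6378137 m, e² = 0.006694380; N(φ) = a/√(1−e²sin²φ) = 6390462.893 m.
X = (N+h)·cosφ·cosλ = -2345598.890 m; Y = (N+h)·cosφ·sinλ = -3438931.946 m; Z = (N(1−e²)+h)·sinφ = 4816244.772 m.

X -2345599 m, Y -3438932 m, Z 4816245 m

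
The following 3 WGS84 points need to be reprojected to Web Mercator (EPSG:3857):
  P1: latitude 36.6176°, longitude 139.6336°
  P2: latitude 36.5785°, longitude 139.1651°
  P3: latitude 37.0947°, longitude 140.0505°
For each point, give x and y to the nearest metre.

P1: x 15543941 m, y 4385938 m; P2: x 15491788 m, y 4380517 m; P3: x 15590350 m, y 4452315 m

Web Mercator: x = R·λ, y = R·ln tan(π/4+φ/2), R = 6378137 m.
P1 (36.6176°, 139.6336°) → (15543941.250, 4385938.353) m.
P2 (36.5785°, 139.1651°) → (15491788.068, 4380516.844) m.
P3 (37.0947°, 140.0505°) → (15590350.345, 4452314.979) m.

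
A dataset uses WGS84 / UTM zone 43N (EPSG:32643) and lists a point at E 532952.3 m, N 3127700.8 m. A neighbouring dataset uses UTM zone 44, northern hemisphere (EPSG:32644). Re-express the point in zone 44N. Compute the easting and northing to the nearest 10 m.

E -55980 m, N 3140700 m

UTM 43N → geographic: φ = 28.27489971°, λ = 75.33600046°.
UTM 44N (λ₀ = 81°) forward: E = -55981.377 m, N = 3140700.214 m.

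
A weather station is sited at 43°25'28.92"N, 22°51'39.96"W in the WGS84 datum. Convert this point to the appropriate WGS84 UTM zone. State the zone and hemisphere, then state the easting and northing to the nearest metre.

Zone 27N: E 349352 m, N 4809661 m

Longitude -22.8611° lies in the 6° band [-24°, -18°), giving zone 27; latitude is north of the equator, so 27N.
Zone 27 central meridian λ₀ = 6×27 − 183 = -21°; Δλ = -1.8611°.
Transverse Mercator on WGS84 with k₀ = 0.9996 gives E = 349352.267 m, N = 4809660.931 m.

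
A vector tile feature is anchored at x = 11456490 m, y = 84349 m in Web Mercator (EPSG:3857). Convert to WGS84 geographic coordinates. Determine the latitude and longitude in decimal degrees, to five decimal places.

R = 6378137 m. λ = x/R = 102.91540069°.
φ = 2·arctan(exp(y/R)) − 90° = 2·arctan(1.01331) − 90° = 0.75769787°.

lat 0.75770°, lon 102.91540°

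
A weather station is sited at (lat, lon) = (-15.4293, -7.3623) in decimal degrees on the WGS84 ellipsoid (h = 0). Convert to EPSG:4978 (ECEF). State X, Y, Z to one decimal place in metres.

WGS84: a = 6378137 m, e² = 0.006694380; N(φ) = a/√(1−e²sin²φ) = 6379648.653 m.
X = (N+h)·cosφ·cosλ = 6099022.586 m; Y = (N+h)·cosφ·sinλ = -788044.295 m; Z = (N(1−e²)+h)·sinφ = -1685937.434 m.

X 6099022.6 m, Y -788044.3 m, Z -1685937.4 m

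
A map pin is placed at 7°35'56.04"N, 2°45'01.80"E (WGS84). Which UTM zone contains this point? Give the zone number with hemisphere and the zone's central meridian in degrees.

Zone 31N, central meridian 3°

UTM zone = ⌊(λ + 180)/6⌋ + 1; 2.7505° ∈ [0°, 6°) → zone 31.
Hemisphere: N (φ ≥ 0).
Central meridian λ₀ = 6×31 − 183 = 3°.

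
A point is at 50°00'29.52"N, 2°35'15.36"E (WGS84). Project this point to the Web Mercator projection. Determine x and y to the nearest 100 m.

x 288100 m, y 6447700 m

Web Mercator is spherical with R = a = 6378137 m.
x = R·λ = 6378137 × 0.045162140 = 288050.314 m.
y = R·ln tan(π/4 + φ/2) = 6378137 × 1.010905858 = 6447696.058 m.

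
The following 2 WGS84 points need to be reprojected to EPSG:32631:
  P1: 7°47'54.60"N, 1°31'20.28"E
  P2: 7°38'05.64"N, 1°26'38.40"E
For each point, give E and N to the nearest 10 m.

P1: E 337060 m, N 862310 m; P2: E 328360 m, N 844250 m

UTM zone 31N: λ₀ = 3°, k₀ = 0.9996.
P1 (7.7985°, 1.5223°) → (337062.188, 862306.973) m.
P2 (7.6349°, 1.4440°) → (328360.481, 844245.538) m.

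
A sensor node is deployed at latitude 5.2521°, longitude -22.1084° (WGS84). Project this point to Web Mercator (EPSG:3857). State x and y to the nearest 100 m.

x -2461100 m, y 585500 m

Web Mercator is spherical with R = a = 6378137 m.
x = R·λ = 6378137 × -0.385864372 = -2461095.830 m.
y = R·ln tan(π/4 + φ/2) = 6378137 × 0.091795083 = 585481.614 m.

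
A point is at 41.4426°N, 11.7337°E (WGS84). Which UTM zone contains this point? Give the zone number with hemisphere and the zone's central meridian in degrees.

UTM zone = ⌊(λ + 180)/6⌋ + 1; 11.7337° ∈ [6°, 12°) → zone 32.
Hemisphere: N (φ ≥ 0).
Central meridian λ₀ = 6×32 − 183 = 9°.

Zone 32N, central meridian 9°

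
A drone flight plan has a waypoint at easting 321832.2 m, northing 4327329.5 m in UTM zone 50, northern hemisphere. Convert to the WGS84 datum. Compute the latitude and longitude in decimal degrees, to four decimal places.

Zone 50N: λ₀ = 117°, k₀ = 0.9996, false easting 500000 m.
Meridian distance M = (N − FN)/k₀ = 4329061.1 m.
Inverse transverse Mercator on WGS84 gives φ = 39.07690004°, λ = 114.94029977°.

lat 39.0769°, lon 114.9403°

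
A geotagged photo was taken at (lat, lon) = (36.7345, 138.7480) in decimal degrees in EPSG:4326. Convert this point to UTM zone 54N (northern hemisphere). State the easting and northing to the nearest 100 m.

E 298900 m, N 4067800 m

Zone 54 central meridian λ₀ = 6×54 − 183 = 141°; Δλ = -2.2520°.
Transverse Mercator on WGS84 with k₀ = 0.9996 gives E = 298916.508 m, N = 4067784.541 m.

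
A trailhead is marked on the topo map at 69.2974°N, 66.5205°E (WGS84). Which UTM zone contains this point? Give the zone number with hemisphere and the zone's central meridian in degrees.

Zone 42N, central meridian 69°

UTM zone = ⌊(λ + 180)/6⌋ + 1; 66.5205° ∈ [66°, 72°) → zone 42.
Hemisphere: N (φ ≥ 0).
Central meridian λ₀ = 6×42 − 183 = 69°.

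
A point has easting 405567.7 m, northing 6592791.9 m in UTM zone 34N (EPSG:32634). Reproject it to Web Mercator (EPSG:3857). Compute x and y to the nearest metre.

Unproject from UTM 34N (λ₀ = 21°) → φ = 59.46299963°, λ = 19.33380059°.
Web Mercator (R = 6378137 m): x = 2152228.837 m, y = 8281139.000 m.

x 2152229 m, y 8281139 m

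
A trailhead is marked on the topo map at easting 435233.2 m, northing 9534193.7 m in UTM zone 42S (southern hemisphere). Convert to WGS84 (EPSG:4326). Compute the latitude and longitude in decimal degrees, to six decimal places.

lat -4.214000°, lon 68.416400°

Zone 42S: λ₀ = 69°, k₀ = 0.9996, false easting 500000 m, false northing 10000000 m.
Meridian distance M = (N − FN)/k₀ = -465992.7 m.
Inverse transverse Mercator on WGS84 gives φ = -4.21400021°, λ = 68.41639993°.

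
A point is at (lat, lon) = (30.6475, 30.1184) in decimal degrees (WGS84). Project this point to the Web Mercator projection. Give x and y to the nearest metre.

Web Mercator is spherical with R = a = 6378137 m.
x = R·λ = 6378137 × 0.525665245 = 3352764.952 m.
y = R·ln tan(π/4 + φ/2) = 6378137 × 0.562398460 = 3587054.427 m.

x 3352765 m, y 3587054 m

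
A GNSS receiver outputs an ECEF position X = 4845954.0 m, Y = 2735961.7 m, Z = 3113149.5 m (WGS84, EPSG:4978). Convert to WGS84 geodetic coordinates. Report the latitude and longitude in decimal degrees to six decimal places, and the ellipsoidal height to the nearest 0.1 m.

λ = atan2(Y, X) = 29.44849959°; p = √(X²+Y²) = 5564957.9 m.
Bowring's method on WGS84 (a = 6378137 m, b = 6356752.314 m) gives φ = 29.38770009°, h = 3534.973 m.

lat 29.387700°, lon 29.448500°, h 3535.0 m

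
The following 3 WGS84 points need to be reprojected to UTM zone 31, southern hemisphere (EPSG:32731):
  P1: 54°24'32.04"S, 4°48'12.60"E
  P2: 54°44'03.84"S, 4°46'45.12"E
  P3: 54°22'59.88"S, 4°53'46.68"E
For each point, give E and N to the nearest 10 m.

P1: E 617050 m, N 3969480 m; P2: E 614560 m, N 3933310 m; P3: E 623150 m, N 3972170 m

UTM zone 31S: λ₀ = 3°, k₀ = 0.9996.
P1 (-54.4089°, 4.8035°) → (617050.810, 3969484.100) m.
P2 (-54.7344°, 4.7792°) → (614557.256, 3933311.182) m.
P3 (-54.3833°, 4.8963°) → (623149.693, 3972173.884) m.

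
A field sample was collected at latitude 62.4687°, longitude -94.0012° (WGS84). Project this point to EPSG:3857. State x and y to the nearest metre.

x -10464166 m, y 8971144 m

Web Mercator is spherical with R = a = 6378137 m.
x = R·λ = 6378137 × -1.640630441 = -10464165.718 m.
y = R·ln tan(π/4 + φ/2) = 6378137 × 1.406546205 = 8971144.395 m.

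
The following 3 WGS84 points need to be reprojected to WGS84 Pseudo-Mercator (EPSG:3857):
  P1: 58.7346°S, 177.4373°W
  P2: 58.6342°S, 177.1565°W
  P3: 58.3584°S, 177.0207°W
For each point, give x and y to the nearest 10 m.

Web Mercator: x = R·λ, y = R·ln tan(π/4+φ/2), R = 6378137 m.
P1 (-58.7346°, -177.4373°) → (-19752229.884, -8123243.539) m.
P2 (-58.6342°, -177.1565°) → (-19720971.371, -8101740.030) m.
P3 (-58.3584°, -177.0207°) → (-19705854.184, -8042986.054) m.

P1: x -19752230 m, y -8123240 m; P2: x -19720970 m, y -8101740 m; P3: x -19705850 m, y -8042990 m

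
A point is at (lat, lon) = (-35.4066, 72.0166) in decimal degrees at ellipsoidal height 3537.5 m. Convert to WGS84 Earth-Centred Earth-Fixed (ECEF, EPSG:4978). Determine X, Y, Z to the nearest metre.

X 1607711 m, Y 4952908 m, Z -3676776 m

WGS84: a = 6378137 m, e² = 0.006694380; N(φ) = a/√(1−e²sin²φ) = 6385315.381 m.
X = (N+h)·cosφ·cosλ = 1607710.894 m; Y = (N+h)·cosφ·sinλ = 4952907.557 m; Z = (N(1−e²)+h)·sinφ = -3676776.241 m.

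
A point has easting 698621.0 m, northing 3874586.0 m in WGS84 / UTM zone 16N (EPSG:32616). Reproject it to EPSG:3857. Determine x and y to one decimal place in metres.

x -9442531.1 m, y 4163120.2 m

Unproject from UTM 16N (λ₀ = -87°) → φ = 34.99440012°, λ = -84.82369984°.
Web Mercator (R = 6378137 m): x = -9442531.074 m, y = 4163120.168 m.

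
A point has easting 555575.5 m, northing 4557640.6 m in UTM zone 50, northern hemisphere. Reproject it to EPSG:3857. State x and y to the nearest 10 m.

Unproject from UTM 50N (λ₀ = 117°) → φ = 41.16819963°, λ = 117.66249941°.
Web Mercator (R = 6378137 m): x = 13098129.520 m, y = 5037182.816 m.

x 13098130 m, y 5037180 m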